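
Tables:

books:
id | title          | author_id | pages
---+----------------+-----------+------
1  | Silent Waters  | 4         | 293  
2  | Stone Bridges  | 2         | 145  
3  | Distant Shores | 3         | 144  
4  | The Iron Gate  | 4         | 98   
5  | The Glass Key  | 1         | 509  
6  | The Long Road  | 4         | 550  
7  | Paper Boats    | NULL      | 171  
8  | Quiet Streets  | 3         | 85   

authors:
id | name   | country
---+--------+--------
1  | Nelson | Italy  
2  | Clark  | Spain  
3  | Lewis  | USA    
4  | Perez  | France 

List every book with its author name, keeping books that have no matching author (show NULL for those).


LEFT JOIN keeps every row from books (the left table); where author_id has no match in authors, the author columns become NULL. Walk through each book:
  - book 1 (Silent Waters): author_id=4 -> matches Perez
  - book 2 (Stone Bridges): author_id=2 -> matches Clark
  - book 3 (Distant Shores): author_id=3 -> matches Lewis
  - book 4 (The Iron Gate): author_id=4 -> matches Perez
  - book 5 (The Glass Key): author_id=1 -> matches Nelson
  - book 6 (The Long Road): author_id=4 -> matches Perez
  - book 7 (Paper Boats): author_id=NULL, no match -> kept with NULL
  - book 8 (Quiet Streets): author_id=3 -> matches Lewis
All 8 rows appear; 1 has NULL author.

SQL:
SELECT a.title, b.name AS author
FROM books a
LEFT JOIN authors b ON a.author_id = b.id

Result:
title          | author
---------------+-------
Silent Waters  | Perez 
Stone Bridges  | Clark 
Distant Shores | Lewis 
The Iron Gate  | Perez 
The Glass Key  | Nelson
The Long Road  | Perez 
Paper Boats    | NULL  
Quiet Streets  | Lewis 


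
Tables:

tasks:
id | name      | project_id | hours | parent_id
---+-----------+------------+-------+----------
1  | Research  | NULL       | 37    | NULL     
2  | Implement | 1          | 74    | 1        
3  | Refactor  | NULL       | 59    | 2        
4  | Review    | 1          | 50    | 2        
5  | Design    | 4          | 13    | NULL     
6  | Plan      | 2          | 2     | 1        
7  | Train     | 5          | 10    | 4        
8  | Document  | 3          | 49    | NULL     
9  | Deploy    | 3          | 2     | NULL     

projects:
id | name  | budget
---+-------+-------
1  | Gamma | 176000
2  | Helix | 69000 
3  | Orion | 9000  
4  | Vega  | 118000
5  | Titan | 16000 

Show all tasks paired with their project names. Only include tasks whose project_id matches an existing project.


INNER JOIN keeps only tasks rows whose project_id matches an id in projects. Walk through each task:
  - task 1 (Research): project_id=NULL, no match -> dropped
  - task 2 (Implement): project_id=1 -> matches Gamma
  - task 3 (Refactor): project_id=NULL, no match -> dropped
  - task 4 (Review): project_id=1 -> matches Gamma
  - task 5 (Design): project_id=4 -> matches Vega
  - task 6 (Plan): project_id=2 -> matches Helix
  - task 7 (Train): project_id=5 -> matches Titan
  - task 8 (Document): project_id=3 -> matches Orion
  - task 9 (Deploy): project_id=3 -> matches Orion
So 2 of 9 rows are dropped.

SQL:
SELECT a.name, b.name AS project
FROM tasks a
INNER JOIN projects b ON a.project_id = b.id

Result:
name      | project
----------+--------
Implement | Gamma  
Review    | Gamma  
Design    | Vega   
Plan      | Helix  
Train     | Titan  
Document  | Orion  
Deploy    | Orion  


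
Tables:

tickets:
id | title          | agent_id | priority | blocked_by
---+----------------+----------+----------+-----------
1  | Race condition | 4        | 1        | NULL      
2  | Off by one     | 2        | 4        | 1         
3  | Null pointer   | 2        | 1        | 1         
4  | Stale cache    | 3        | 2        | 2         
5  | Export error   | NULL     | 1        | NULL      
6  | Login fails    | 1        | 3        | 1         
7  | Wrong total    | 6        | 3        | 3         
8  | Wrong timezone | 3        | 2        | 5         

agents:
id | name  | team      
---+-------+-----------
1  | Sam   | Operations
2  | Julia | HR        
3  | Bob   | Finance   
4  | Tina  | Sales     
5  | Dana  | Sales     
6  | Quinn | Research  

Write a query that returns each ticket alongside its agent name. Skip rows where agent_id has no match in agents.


INNER JOIN keeps only tickets rows whose agent_id matches an id in agents. Walk through each ticket:
  - ticket 1 (Race condition): agent_id=4 -> matches Tina
  - ticket 2 (Off by one): agent_id=2 -> matches Julia
  - ticket 3 (Null pointer): agent_id=2 -> matches Julia
  - ticket 4 (Stale cache): agent_id=3 -> matches Bob
  - ticket 5 (Export error): agent_id=NULL, no match -> dropped
  - ticket 6 (Login fails): agent_id=1 -> matches Sam
  - ticket 7 (Wrong total): agent_id=6 -> matches Quinn
  - ticket 8 (Wrong timezone): agent_id=3 -> matches Bob
So 1 of 8 rows is dropped.

SQL:
SELECT a.title, b.name AS agent
FROM tickets a
INNER JOIN agents b ON a.agent_id = b.id

Result:
title          | agent
---------------+------
Race condition | Tina 
Off by one     | Julia
Null pointer   | Julia
Stale cache    | Bob  
Login fails    | Sam  
Wrong total    | Quinn
Wrong timezone | Bob  


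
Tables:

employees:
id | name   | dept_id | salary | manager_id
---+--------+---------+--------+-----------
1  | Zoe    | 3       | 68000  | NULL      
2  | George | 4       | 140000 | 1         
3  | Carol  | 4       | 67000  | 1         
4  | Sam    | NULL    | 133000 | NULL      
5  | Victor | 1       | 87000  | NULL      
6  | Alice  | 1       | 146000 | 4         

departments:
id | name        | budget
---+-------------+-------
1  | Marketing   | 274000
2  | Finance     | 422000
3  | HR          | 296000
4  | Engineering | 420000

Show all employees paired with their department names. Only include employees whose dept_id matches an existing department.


INNER JOIN keeps only employees rows whose dept_id matches an id in departments. Walk through each employee:
  - employee 1 (Zoe): dept_id=3 -> matches HR
  - employee 2 (George): dept_id=4 -> matches Engineering
  - employee 3 (Carol): dept_id=4 -> matches Engineering
  - employee 4 (Sam): dept_id=NULL, no match -> dropped
  - employee 5 (Victor): dept_id=1 -> matches Marketing
  - employee 6 (Alice): dept_id=1 -> matches Marketing
So 1 of 6 rows is dropped.

SQL:
SELECT a.name, b.name AS department
FROM employees a
INNER JOIN departments b ON a.dept_id = b.id

Result:
name   | department 
-------+------------
Zoe    | HR         
George | Engineering
Carol  | Engineering
Victor | Marketing  
Alice  | Marketing  


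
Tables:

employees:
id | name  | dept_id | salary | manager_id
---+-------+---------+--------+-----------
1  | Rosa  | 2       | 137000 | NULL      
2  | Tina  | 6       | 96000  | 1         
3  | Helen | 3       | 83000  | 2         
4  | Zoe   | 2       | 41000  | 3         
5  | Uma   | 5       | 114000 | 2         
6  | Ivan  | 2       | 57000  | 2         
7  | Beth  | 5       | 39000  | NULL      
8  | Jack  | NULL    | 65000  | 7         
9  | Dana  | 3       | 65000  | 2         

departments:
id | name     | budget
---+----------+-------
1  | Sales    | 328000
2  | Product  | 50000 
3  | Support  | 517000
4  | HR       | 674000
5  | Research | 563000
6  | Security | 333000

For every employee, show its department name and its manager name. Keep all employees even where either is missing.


Two LEFT JOINs from the same base table employees: one to departments via dept_id, one to employees itself via manager_id. Both are LEFT so every employee is preserved.
Match against departments:
  - employee 1 (Rosa): dept_id=2 -> matches Product
  - employee 2 (Tina): dept_id=6 -> matches Security
  - employee 3 (Helen): dept_id=3 -> matches Support
  - employee 4 (Zoe): dept_id=2 -> matches Product
  - employee 5 (Uma): dept_id=5 -> matches Research
  - employee 6 (Ivan): dept_id=2 -> matches Product
  - employee 7 (Beth): dept_id=5 -> matches Research
  - employee 8 (Jack): dept_id=NULL, no match -> kept with NULL
  - employee 9 (Dana): dept_id=3 -> matches Support
Match against employees (self):
  - employee 1 (Rosa): manager_id=NULL -> NULL
  - employee 2 (Tina): manager_id=1 -> Rosa
  - employee 3 (Helen): manager_id=2 -> Tina
  - employee 4 (Zoe): manager_id=3 -> Helen
  - employee 5 (Uma): manager_id=2 -> Tina
  - employee 6 (Ivan): manager_id=2 -> Tina
  - employee 7 (Beth): manager_id=NULL -> NULL
  - employee 8 (Jack): manager_id=7 -> Beth
  - employee 9 (Dana): manager_id=2 -> Tina

SQL:
SELECT a.name, b.name AS department, c.name AS manager
FROM employees a
LEFT JOIN departments b ON a.dept_id = b.id
LEFT JOIN employees c ON a.manager_id = c.id

Result:
name  | department | manager
------+------------+--------
Rosa  | Product    | NULL   
Tina  | Security   | Rosa   
Helen | Support    | Tina   
Zoe   | Product    | Helen  
Uma   | Research   | Tina   
Ivan  | Product    | Tina   
Beth  | Research   | NULL   
Jack  | NULL       | Beth   
Dana  | Support    | Tina   


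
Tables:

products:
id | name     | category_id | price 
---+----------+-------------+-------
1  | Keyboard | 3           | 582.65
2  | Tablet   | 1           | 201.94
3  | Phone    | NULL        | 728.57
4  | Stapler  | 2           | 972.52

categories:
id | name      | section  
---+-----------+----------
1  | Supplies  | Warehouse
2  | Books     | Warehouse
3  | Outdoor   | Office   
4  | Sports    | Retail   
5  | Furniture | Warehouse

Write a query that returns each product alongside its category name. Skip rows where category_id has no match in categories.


INNER JOIN keeps only products rows whose category_id matches an id in categories. Walk through each product:
  - product 1 (Keyboard): category_id=3 -> matches Outdoor
  - product 2 (Tablet): category_id=1 -> matches Supplies
  - product 3 (Phone): category_id=NULL, no match -> dropped
  - product 4 (Stapler): category_id=2 -> matches Books
So 1 of 4 rows is dropped.

SQL:
SELECT a.name, b.name AS category
FROM products a
INNER JOIN categories b ON a.category_id = b.id

Result:
name     | category
---------+---------
Keyboard | Outdoor 
Tablet   | Supplies
Stapler  | Books   


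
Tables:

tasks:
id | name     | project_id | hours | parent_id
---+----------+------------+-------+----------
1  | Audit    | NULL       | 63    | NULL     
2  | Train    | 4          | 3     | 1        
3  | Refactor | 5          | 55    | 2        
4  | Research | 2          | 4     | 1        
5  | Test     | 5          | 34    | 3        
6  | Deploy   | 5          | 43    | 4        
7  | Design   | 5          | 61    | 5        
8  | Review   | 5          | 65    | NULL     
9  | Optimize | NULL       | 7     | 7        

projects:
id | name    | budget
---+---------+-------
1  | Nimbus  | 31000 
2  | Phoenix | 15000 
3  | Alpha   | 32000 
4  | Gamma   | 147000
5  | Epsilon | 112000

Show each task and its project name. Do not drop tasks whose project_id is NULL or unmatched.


LEFT JOIN keeps every row from tasks (the left table); where project_id has no match in projects, the project columns become NULL. Walk through each task:
  - task 1 (Audit): project_id=NULL, no match -> kept with NULL
  - task 2 (Train): project_id=4 -> matches Gamma
  - task 3 (Refactor): project_id=5 -> matches Epsilon
  - task 4 (Research): project_id=2 -> matches Phoenix
  - task 5 (Test): project_id=5 -> matches Epsilon
  - task 6 (Deploy): project_id=5 -> matches Epsilon
  - task 7 (Design): project_id=5 -> matches Epsilon
  - task 8 (Review): project_id=5 -> matches Epsilon
  - task 9 (Optimize): project_id=NULL, no match -> kept with NULL
All 9 rows appear; 2 have NULL project.

SQL:
SELECT a.name, b.name AS project
FROM tasks a
LEFT JOIN projects b ON a.project_id = b.id

Result:
name     | project
---------+--------
Audit    | NULL   
Train    | Gamma  
Refactor | Epsilon
Research | Phoenix
Test     | Epsilon
Deploy   | Epsilon
Design   | Epsilon
Review   | Epsilon
Optimize | NULL   


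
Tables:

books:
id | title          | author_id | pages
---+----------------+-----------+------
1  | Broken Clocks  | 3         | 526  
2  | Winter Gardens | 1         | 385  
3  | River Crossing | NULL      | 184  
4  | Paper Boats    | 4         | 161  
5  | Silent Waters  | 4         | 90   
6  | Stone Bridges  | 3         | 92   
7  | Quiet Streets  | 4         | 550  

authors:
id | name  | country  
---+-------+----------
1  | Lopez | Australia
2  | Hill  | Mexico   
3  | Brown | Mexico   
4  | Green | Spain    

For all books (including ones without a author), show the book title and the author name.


LEFT JOIN keeps every row from books (the left table); where author_id has no match in authors, the author columns become NULL. Walk through each book:
  - book 1 (Broken Clocks): author_id=3 -> matches Brown
  - book 2 (Winter Gardens): author_id=1 -> matches Lopez
  - book 3 (River Crossing): author_id=NULL, no match -> kept with NULL
  - book 4 (Paper Boats): author_id=4 -> matches Green
  - book 5 (Silent Waters): author_id=4 -> matches Green
  - book 6 (Stone Bridges): author_id=3 -> matches Brown
  - book 7 (Quiet Streets): author_id=4 -> matches Green
All 7 rows appear; 1 has NULL author.

SQL:
SELECT a.title, b.name AS author
FROM books a
LEFT JOIN authors b ON a.author_id = b.id

Result:
title          | author
---------------+-------
Broken Clocks  | Brown 
Winter Gardens | Lopez 
River Crossing | NULL  
Paper Boats    | Green 
Silent Waters  | Green 
Stone Bridges  | Brown 
Quiet Streets  | Green 


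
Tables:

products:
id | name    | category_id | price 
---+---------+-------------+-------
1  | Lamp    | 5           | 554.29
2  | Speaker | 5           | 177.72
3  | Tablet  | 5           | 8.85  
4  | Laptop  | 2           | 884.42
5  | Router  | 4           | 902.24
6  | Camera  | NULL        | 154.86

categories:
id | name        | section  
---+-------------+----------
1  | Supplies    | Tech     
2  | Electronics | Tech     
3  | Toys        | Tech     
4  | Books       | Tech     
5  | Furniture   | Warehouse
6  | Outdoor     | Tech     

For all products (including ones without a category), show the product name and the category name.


LEFT JOIN keeps every row from products (the left table); where category_id has no match in categories, the category columns become NULL. Walk through each product:
  - product 1 (Lamp): category_id=5 -> matches Furniture
  - product 2 (Speaker): category_id=5 -> matches Furniture
  - product 3 (Tablet): category_id=5 -> matches Furniture
  - product 4 (Laptop): category_id=2 -> matches Electronics
  - product 5 (Router): category_id=4 -> matches Books
  - product 6 (Camera): category_id=NULL, no match -> kept with NULL
All 6 rows appear; 1 has NULL category.

SQL:
SELECT a.name, b.name AS category
FROM products a
LEFT JOIN categories b ON a.category_id = b.id

Result:
name    | category   
--------+------------
Lamp    | Furniture  
Speaker | Furniture  
Tablet  | Furniture  
Laptop  | Electronics
Router  | Books      
Camera  | NULL       


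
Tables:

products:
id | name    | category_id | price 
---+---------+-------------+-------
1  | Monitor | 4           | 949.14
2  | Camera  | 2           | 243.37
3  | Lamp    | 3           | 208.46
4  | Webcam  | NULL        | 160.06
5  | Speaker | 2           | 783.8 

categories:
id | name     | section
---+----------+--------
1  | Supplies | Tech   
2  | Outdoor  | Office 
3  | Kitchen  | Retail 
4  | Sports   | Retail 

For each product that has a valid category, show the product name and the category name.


INNER JOIN keeps only products rows whose category_id matches an id in categories. Walk through each product:
  - product 1 (Monitor): category_id=4 -> matches Sports
  - product 2 (Camera): category_id=2 -> matches Outdoor
  - product 3 (Lamp): category_id=3 -> matches Kitchen
  - product 4 (Webcam): category_id=NULL, no match -> dropped
  - product 5 (Speaker): category_id=2 -> matches Outdoor
So 1 of 5 rows is dropped.

SQL:
SELECT a.name, b.name AS category
FROM products a
INNER JOIN categories b ON a.category_id = b.id

Result:
name    | category
--------+---------
Monitor | Sports  
Camera  | Outdoor 
Lamp    | Kitchen 
Speaker | Outdoor 


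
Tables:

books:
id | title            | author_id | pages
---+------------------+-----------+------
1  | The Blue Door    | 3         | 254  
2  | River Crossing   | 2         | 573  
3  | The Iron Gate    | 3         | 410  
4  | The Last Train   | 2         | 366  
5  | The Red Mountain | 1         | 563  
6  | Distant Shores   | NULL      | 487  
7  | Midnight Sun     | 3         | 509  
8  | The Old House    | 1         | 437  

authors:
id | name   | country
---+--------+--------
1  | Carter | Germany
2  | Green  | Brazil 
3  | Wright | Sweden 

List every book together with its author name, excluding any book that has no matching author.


INNER JOIN keeps only books rows whose author_id matches an id in authors. Walk through each book:
  - book 1 (The Blue Door): author_id=3 -> matches Wright
  - book 2 (River Crossing): author_id=2 -> matches Green
  - book 3 (The Iron Gate): author_id=3 -> matches Wright
  - book 4 (The Last Train): author_id=2 -> matches Green
  - book 5 (The Red Mountain): author_id=1 -> matches Carter
  - book 6 (Distant Shores): author_id=NULL, no match -> dropped
  - book 7 (Midnight Sun): author_id=3 -> matches Wright
  - book 8 (The Old House): author_id=1 -> matches Carter
So 1 of 8 rows is dropped.

SQL:
SELECT a.title, b.name AS author
FROM books a
INNER JOIN authors b ON a.author_id = b.id

Result:
title            | author
-----------------+-------
The Blue Door    | Wright
River Crossing   | Green 
The Iron Gate    | Wright
The Last Train   | Green 
The Red Mountain | Carter
Midnight Sun     | Wright
The Old House    | Carter


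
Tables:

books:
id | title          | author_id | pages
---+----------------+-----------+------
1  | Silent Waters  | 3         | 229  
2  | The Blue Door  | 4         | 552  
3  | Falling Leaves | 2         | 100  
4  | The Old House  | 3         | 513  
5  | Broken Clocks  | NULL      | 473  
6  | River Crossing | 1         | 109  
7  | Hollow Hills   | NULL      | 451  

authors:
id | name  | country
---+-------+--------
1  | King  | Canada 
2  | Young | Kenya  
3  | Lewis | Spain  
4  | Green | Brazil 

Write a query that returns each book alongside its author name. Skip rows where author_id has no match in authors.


INNER JOIN keeps only books rows whose author_id matches an id in authors. Walk through each book:
  - book 1 (Silent Waters): author_id=3 -> matches Lewis
  - book 2 (The Blue Door): author_id=4 -> matches Green
  - book 3 (Falling Leaves): author_id=2 -> matches Young
  - book 4 (The Old House): author_id=3 -> matches Lewis
  - book 5 (Broken Clocks): author_id=NULL, no match -> dropped
  - book 6 (River Crossing): author_id=1 -> matches King
  - book 7 (Hollow Hills): author_id=NULL, no match -> dropped
So 2 of 7 rows are dropped.

SQL:
SELECT a.title, b.name AS author
FROM books a
INNER JOIN authors b ON a.author_id = b.id

Result:
title          | author
---------------+-------
Silent Waters  | Lewis 
The Blue Door  | Green 
Falling Leaves | Young 
The Old House  | Lewis 
River Crossing | King  


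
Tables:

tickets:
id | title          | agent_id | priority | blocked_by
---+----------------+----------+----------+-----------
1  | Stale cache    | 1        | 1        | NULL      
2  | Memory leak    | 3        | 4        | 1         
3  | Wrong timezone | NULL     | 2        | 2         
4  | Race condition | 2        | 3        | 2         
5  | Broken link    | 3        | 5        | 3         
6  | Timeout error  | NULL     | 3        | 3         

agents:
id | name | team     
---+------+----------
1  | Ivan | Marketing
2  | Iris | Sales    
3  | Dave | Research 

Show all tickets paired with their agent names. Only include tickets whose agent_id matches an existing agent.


INNER JOIN keeps only tickets rows whose agent_id matches an id in agents. Walk through each ticket:
  - ticket 1 (Stale cache): agent_id=1 -> matches Ivan
  - ticket 2 (Memory leak): agent_id=3 -> matches Dave
  - ticket 3 (Wrong timezone): agent_id=NULL, no match -> dropped
  - ticket 4 (Race condition): agent_id=2 -> matches Iris
  - ticket 5 (Broken link): agent_id=3 -> matches Dave
  - ticket 6 (Timeout error): agent_id=NULL, no match -> dropped
So 2 of 6 rows are dropped.

SQL:
SELECT a.title, b.name AS agent
FROM tickets a
INNER JOIN agents b ON a.agent_id = b.id

Result:
title          | agent
---------------+------
Stale cache    | Ivan 
Memory leak    | Dave 
Race condition | Iris 
Broken link    | Dave 


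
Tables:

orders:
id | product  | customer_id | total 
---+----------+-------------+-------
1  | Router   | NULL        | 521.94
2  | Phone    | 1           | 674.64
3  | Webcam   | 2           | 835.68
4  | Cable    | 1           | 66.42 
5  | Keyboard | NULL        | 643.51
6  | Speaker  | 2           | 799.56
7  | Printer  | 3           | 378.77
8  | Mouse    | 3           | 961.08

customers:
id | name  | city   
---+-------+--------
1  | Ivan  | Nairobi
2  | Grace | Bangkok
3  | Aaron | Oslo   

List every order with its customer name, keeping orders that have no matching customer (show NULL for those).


LEFT JOIN keeps every row from orders (the left table); where customer_id has no match in customers, the customer columns become NULL. Walk through each order:
  - order 1 (Router): customer_id=NULL, no match -> kept with NULL
  - order 2 (Phone): customer_id=1 -> matches Ivan
  - order 3 (Webcam): customer_id=2 -> matches Grace
  - order 4 (Cable): customer_id=1 -> matches Ivan
  - order 5 (Keyboard): customer_id=NULL, no match -> kept with NULL
  - order 6 (Speaker): customer_id=2 -> matches Grace
  - order 7 (Printer): customer_id=3 -> matches Aaron
  - order 8 (Mouse): customer_id=3 -> matches Aaron
All 8 rows appear; 2 have NULL customer.

SQL:
SELECT a.product, b.name AS customer
FROM orders a
LEFT JOIN customers b ON a.customer_id = b.id

Result:
product  | customer
---------+---------
Router   | NULL    
Phone    | Ivan    
Webcam   | Grace   
Cable    | Ivan    
Keyboard | NULL    
Speaker  | Grace   
Printer  | Aaron   
Mouse    | Aaron   


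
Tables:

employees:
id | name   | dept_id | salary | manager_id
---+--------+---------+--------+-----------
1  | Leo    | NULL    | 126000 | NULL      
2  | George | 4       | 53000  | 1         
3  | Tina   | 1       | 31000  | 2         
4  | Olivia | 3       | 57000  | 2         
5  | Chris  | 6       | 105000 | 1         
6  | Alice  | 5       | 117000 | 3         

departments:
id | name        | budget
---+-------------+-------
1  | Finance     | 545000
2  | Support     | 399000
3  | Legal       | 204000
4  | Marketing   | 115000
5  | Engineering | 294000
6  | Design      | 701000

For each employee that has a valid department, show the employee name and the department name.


INNER JOIN keeps only employees rows whose dept_id matches an id in departments. Walk through each employee:
  - employee 1 (Leo): dept_id=NULL, no match -> dropped
  - employee 2 (George): dept_id=4 -> matches Marketing
  - employee 3 (Tina): dept_id=1 -> matches Finance
  - employee 4 (Olivia): dept_id=3 -> matches Legal
  - employee 5 (Chris): dept_id=6 -> matches Design
  - employee 6 (Alice): dept_id=5 -> matches Engineering
So 1 of 6 rows is dropped.

SQL:
SELECT a.name, b.name AS department
FROM employees a
INNER JOIN departments b ON a.dept_id = b.id

Result:
name   | department 
-------+------------
George | Marketing  
Tina   | Finance    
Olivia | Legal      
Chris  | Design     
Alice  | Engineering


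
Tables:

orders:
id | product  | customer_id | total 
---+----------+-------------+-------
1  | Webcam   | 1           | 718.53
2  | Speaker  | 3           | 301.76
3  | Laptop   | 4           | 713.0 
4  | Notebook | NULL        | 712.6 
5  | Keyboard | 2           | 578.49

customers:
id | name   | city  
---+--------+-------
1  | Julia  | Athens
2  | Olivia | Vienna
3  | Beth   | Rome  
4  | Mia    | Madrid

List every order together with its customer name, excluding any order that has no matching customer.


INNER JOIN keeps only orders rows whose customer_id matches an id in customers. Walk through each order:
  - order 1 (Webcam): customer_id=1 -> matches Julia
  - order 2 (Speaker): customer_id=3 -> matches Beth
  - order 3 (Laptop): customer_id=4 -> matches Mia
  - order 4 (Notebook): customer_id=NULL, no match -> dropped
  - order 5 (Keyboard): customer_id=2 -> matches Olivia
So 1 of 5 rows is dropped.

SQL:
SELECT a.product, b.name AS customer
FROM orders a
INNER JOIN customers b ON a.customer_id = b.id

Result:
product  | customer
---------+---------
Webcam   | Julia   
Speaker  | Beth    
Laptop   | Mia     
Keyboard | Olivia  


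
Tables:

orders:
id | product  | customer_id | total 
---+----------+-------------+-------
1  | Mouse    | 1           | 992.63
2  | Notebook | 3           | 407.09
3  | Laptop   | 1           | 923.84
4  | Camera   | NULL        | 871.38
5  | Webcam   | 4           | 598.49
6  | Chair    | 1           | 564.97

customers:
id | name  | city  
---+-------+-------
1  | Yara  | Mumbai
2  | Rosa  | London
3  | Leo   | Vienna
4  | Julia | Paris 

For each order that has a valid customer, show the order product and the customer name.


INNER JOIN keeps only orders rows whose customer_id matches an id in customers. Walk through each order:
  - order 1 (Mouse): customer_id=1 -> matches Yara
  - order 2 (Notebook): customer_id=3 -> matches Leo
  - order 3 (Laptop): customer_id=1 -> matches Yara
  - order 4 (Camera): customer_id=NULL, no match -> dropped
  - order 5 (Webcam): customer_id=4 -> matches Julia
  - order 6 (Chair): customer_id=1 -> matches Yara
So 1 of 6 rows is dropped.

SQL:
SELECT a.product, b.name AS customer
FROM orders a
INNER JOIN customers b ON a.customer_id = b.id

Result:
product  | customer
---------+---------
Mouse    | Yara    
Notebook | Leo     
Laptop   | Yara    
Webcam   | Julia   
Chair    | Yara    


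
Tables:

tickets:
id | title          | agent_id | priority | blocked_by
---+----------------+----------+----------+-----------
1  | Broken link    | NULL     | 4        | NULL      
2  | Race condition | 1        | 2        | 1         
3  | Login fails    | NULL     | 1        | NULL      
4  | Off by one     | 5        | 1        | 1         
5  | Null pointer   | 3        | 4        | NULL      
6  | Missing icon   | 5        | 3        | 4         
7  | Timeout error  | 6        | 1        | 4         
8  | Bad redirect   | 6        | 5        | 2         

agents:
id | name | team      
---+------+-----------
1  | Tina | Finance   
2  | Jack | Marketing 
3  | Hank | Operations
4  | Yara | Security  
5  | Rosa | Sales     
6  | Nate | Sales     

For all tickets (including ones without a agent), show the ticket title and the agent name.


LEFT JOIN keeps every row from tickets (the left table); where agent_id has no match in agents, the agent columns become NULL. Walk through each ticket:
  - ticket 1 (Broken link): agent_id=NULL, no match -> kept with NULL
  - ticket 2 (Race condition): agent_id=1 -> matches Tina
  - ticket 3 (Login fails): agent_id=NULL, no match -> kept with NULL
  - ticket 4 (Off by one): agent_id=5 -> matches Rosa
  - ticket 5 (Null pointer): agent_id=3 -> matches Hank
  - ticket 6 (Missing icon): agent_id=5 -> matches Rosa
  - ticket 7 (Timeout error): agent_id=6 -> matches Nate
  - ticket 8 (Bad redirect): agent_id=6 -> matches Nate
All 8 rows appear; 2 have NULL agent.

SQL:
SELECT a.title, b.name AS agent
FROM tickets a
LEFT JOIN agents b ON a.agent_id = b.id

Result:
title          | agent
---------------+------
Broken link    | NULL 
Race condition | Tina 
Login fails    | NULL 
Off by one     | Rosa 
Null pointer   | Hank 
Missing icon   | Rosa 
Timeout error  | Nate 
Bad redirect   | Nate 


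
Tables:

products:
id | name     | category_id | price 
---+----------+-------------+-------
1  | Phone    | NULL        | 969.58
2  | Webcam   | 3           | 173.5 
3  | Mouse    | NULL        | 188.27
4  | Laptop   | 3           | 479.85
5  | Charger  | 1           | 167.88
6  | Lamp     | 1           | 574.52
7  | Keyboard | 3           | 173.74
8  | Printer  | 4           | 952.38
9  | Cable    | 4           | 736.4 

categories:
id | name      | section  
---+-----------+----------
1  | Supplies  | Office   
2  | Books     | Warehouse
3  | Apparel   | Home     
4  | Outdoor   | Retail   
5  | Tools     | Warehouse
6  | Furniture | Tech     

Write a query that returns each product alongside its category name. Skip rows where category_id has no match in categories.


INNER JOIN keeps only products rows whose category_id matches an id in categories. Walk through each product:
  - product 1 (Phone): category_id=NULL, no match -> dropped
  - product 2 (Webcam): category_id=3 -> matches Apparel
  - product 3 (Mouse): category_id=NULL, no match -> dropped
  - product 4 (Laptop): category_id=3 -> matches Apparel
  - product 5 (Charger): category_id=1 -> matches Supplies
  - product 6 (Lamp): category_id=1 -> matches Supplies
  - product 7 (Keyboard): category_id=3 -> matches Apparel
  - product 8 (Printer): category_id=4 -> matches Outdoor
  - product 9 (Cable): category_id=4 -> matches Outdoor
So 2 of 9 rows are dropped.

SQL:
SELECT a.name, b.name AS category
FROM products a
INNER JOIN categories b ON a.category_id = b.id

Result:
name     | category
---------+---------
Webcam   | Apparel 
Laptop   | Apparel 
Charger  | Supplies
Lamp     | Supplies
Keyboard | Apparel 
Printer  | Outdoor 
Cable    | Outdoor 


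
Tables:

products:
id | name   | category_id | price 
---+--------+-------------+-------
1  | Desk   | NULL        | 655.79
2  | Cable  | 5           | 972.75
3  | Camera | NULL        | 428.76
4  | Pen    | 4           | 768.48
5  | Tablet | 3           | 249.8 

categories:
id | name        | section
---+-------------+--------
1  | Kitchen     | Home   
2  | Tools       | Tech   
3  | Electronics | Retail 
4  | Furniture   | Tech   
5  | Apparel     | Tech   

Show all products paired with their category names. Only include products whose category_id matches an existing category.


INNER JOIN keeps only products rows whose category_id matches an id in categories. Walk through each product:
  - product 1 (Desk): category_id=NULL, no match -> dropped
  - product 2 (Cable): category_id=5 -> matches Apparel
  - product 3 (Camera): category_id=NULL, no match -> dropped
  - product 4 (Pen): category_id=4 -> matches Furniture
  - product 5 (Tablet): category_id=3 -> matches Electronics
So 2 of 5 rows are dropped.

SQL:
SELECT a.name, b.name AS category
FROM products a
INNER JOIN categories b ON a.category_id = b.id

Result:
name   | category   
-------+------------
Cable  | Apparel    
Pen    | Furniture  
Tablet | Electronics


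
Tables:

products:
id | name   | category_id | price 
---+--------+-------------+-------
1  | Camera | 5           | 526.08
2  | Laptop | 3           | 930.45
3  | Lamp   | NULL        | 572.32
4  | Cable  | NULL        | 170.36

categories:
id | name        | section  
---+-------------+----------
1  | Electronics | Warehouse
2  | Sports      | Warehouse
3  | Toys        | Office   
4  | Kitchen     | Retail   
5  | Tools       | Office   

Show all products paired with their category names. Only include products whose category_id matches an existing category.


INNER JOIN keeps only products rows whose category_id matches an id in categories. Walk through each product:
  - product 1 (Camera): category_id=5 -> matches Tools
  - product 2 (Laptop): category_id=3 -> matches Toys
  - product 3 (Lamp): category_id=NULL, no match -> dropped
  - product 4 (Cable): category_id=NULL, no match -> dropped
So 2 of 4 rows are dropped.

SQL:
SELECT a.name, b.name AS category
FROM products a
INNER JOIN categories b ON a.category_id = b.id

Result:
name   | category
-------+---------
Camera | Tools   
Laptop | Toys    


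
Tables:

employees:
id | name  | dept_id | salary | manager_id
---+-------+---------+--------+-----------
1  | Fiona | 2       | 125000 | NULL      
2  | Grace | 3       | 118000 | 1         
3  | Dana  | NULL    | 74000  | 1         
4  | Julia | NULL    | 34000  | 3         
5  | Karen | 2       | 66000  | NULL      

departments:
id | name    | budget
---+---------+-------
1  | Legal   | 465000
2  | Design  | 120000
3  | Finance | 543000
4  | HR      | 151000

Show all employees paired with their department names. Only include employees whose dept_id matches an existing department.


INNER JOIN keeps only employees rows whose dept_id matches an id in departments. Walk through each employee:
  - employee 1 (Fiona): dept_id=2 -> matches Design
  - employee 2 (Grace): dept_id=3 -> matches Finance
  - employee 3 (Dana): dept_id=NULL, no match -> dropped
  - employee 4 (Julia): dept_id=NULL, no match -> dropped
  - employee 5 (Karen): dept_id=2 -> matches Design
So 2 of 5 rows are dropped.

SQL:
SELECT a.name, b.name AS department
FROM employees a
INNER JOIN departments b ON a.dept_id = b.id

Result:
name  | department
------+-----------
Fiona | Design    
Grace | Finance   
Karen | Design    


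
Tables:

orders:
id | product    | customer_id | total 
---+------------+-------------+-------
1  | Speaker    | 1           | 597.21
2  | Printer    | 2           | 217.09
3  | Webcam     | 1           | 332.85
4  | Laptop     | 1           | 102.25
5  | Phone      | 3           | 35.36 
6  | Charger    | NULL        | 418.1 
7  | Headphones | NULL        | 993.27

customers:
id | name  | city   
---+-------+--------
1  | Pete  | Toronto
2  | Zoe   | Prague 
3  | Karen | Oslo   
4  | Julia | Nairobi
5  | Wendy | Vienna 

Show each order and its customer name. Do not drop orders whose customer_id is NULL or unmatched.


LEFT JOIN keeps every row from orders (the left table); where customer_id has no match in customers, the customer columns become NULL. Walk through each order:
  - order 1 (Speaker): customer_id=1 -> matches Pete
  - order 2 (Printer): customer_id=2 -> matches Zoe
  - order 3 (Webcam): customer_id=1 -> matches Pete
  - order 4 (Laptop): customer_id=1 -> matches Pete
  - order 5 (Phone): customer_id=3 -> matches Karen
  - order 6 (Charger): customer_id=NULL, no match -> kept with NULL
  - order 7 (Headphones): customer_id=NULL, no match -> kept with NULL
All 7 rows appear; 2 have NULL customer.

SQL:
SELECT a.product, b.name AS customer
FROM orders a
LEFT JOIN customers b ON a.customer_id = b.id

Result:
product    | customer
-----------+---------
Speaker    | Pete    
Printer    | Zoe     
Webcam     | Pete    
Laptop     | Pete    
Phone      | Karen   
Charger    | NULL    
Headphones | NULL    


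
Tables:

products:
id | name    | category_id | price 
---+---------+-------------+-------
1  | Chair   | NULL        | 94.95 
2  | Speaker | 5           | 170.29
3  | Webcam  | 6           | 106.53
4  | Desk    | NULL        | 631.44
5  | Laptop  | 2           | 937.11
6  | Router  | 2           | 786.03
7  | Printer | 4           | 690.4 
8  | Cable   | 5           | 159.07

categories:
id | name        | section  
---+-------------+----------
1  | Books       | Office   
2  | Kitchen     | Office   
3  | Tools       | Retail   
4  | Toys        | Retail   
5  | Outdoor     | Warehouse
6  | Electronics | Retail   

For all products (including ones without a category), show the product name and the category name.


LEFT JOIN keeps every row from products (the left table); where category_id has no match in categories, the category columns become NULL. Walk through each product:
  - product 1 (Chair): category_id=NULL, no match -> kept with NULL
  - product 2 (Speaker): category_id=5 -> matches Outdoor
  - product 3 (Webcam): category_id=6 -> matches Electronics
  - product 4 (Desk): category_id=NULL, no match -> kept with NULL
  - product 5 (Laptop): category_id=2 -> matches Kitchen
  - product 6 (Router): category_id=2 -> matches Kitchen
  - product 7 (Printer): category_id=4 -> matches Toys
  - product 8 (Cable): category_id=5 -> matches Outdoor
All 8 rows appear; 2 have NULL category.

SQL:
SELECT a.name, b.name AS category
FROM products a
LEFT JOIN categories b ON a.category_id = b.id

Result:
name    | category   
--------+------------
Chair   | NULL       
Speaker | Outdoor    
Webcam  | Electronics
Desk    | NULL       
Laptop  | Kitchen    
Router  | Kitchen    
Printer | Toys       
Cable   | Outdoor    


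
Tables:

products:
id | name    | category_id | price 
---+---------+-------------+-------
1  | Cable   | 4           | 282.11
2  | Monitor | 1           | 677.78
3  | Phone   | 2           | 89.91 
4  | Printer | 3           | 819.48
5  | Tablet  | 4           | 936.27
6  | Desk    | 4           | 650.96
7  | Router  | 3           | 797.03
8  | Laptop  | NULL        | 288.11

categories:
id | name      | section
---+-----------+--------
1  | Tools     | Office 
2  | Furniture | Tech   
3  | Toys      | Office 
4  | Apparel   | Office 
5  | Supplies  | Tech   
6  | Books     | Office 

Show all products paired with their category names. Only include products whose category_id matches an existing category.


INNER JOIN keeps only products rows whose category_id matches an id in categories. Walk through each product:
  - product 1 (Cable): category_id=4 -> matches Apparel
  - product 2 (Monitor): category_id=1 -> matches Tools
  - product 3 (Phone): category_id=2 -> matches Furniture
  - product 4 (Printer): category_id=3 -> matches Toys
  - product 5 (Tablet): category_id=4 -> matches Apparel
  - product 6 (Desk): category_id=4 -> matches Apparel
  - product 7 (Router): category_id=3 -> matches Toys
  - product 8 (Laptop): category_id=NULL, no match -> dropped
So 1 of 8 rows is dropped.

SQL:
SELECT a.name, b.name AS category
FROM products a
INNER JOIN categories b ON a.category_id = b.id

Result:
name    | category 
--------+----------
Cable   | Apparel  
Monitor | Tools    
Phone   | Furniture
Printer | Toys     
Tablet  | Apparel  
Desk    | Apparel  
Router  | Toys     


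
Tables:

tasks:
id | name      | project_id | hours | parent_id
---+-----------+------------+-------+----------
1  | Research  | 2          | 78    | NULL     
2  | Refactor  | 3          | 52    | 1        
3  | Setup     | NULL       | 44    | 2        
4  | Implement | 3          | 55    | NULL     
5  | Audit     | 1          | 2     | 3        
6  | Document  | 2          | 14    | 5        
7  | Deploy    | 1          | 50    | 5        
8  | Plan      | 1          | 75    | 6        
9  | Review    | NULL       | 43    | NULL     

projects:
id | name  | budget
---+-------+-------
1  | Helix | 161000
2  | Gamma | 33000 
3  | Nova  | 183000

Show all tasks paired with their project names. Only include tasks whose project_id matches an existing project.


INNER JOIN keeps only tasks rows whose project_id matches an id in projects. Walk through each task:
  - task 1 (Research): project_id=2 -> matches Gamma
  - task 2 (Refactor): project_id=3 -> matches Nova
  - task 3 (Setup): project_id=NULL, no match -> dropped
  - task 4 (Implement): project_id=3 -> matches Nova
  - task 5 (Audit): project_id=1 -> matches Helix
  - task 6 (Document): project_id=2 -> matches Gamma
  - task 7 (Deploy): project_id=1 -> matches Helix
  - task 8 (Plan): project_id=1 -> matches Helix
  - task 9 (Review): project_id=NULL, no match -> dropped
So 2 of 9 rows are dropped.

SQL:
SELECT a.name, b.name AS project
FROM tasks a
INNER JOIN projects b ON a.project_id = b.id

Result:
name      | project
----------+--------
Research  | Gamma  
Refactor  | Nova   
Implement | Nova   
Audit     | Helix  
Document  | Gamma  
Deploy    | Helix  
Plan      | Helix  


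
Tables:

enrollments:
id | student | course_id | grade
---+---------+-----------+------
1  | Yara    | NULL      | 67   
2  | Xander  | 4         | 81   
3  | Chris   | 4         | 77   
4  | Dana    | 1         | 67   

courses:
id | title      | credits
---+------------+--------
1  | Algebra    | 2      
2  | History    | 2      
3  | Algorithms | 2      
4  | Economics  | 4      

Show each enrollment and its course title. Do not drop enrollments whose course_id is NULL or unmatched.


LEFT JOIN keeps every row from enrollments (the left table); where course_id has no match in courses, the course columns become NULL. Walk through each enrollment:
  - enrollment 1 (Yara): course_id=NULL, no match -> kept with NULL
  - enrollment 2 (Xander): course_id=4 -> matches Economics
  - enrollment 3 (Chris): course_id=4 -> matches Economics
  - enrollment 4 (Dana): course_id=1 -> matches Algebra
All 4 rows appear; 1 has NULL course.

SQL:
SELECT a.student, b.title AS course
FROM enrollments a
LEFT JOIN courses b ON a.course_id = b.id

Result:
student | course   
--------+----------
Yara    | NULL     
Xander  | Economics
Chris   | Economics
Dana    | Algebra  
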